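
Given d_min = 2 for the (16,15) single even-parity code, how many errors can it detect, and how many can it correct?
Detection only: up to d_min − 1 = 1 errors.
Correction: up to ⌊(d_min − 1)/2⌋ = ⌊1/2⌋ = 0 errors.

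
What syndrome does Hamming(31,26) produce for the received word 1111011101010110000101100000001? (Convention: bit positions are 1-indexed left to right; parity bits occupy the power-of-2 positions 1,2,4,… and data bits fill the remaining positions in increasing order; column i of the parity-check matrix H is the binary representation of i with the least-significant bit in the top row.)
Syndrome s = H · r^T (mod 2), r = 1111011101010110000101100000001:
  s[0] = (1010101010101010101010101010101)·(1111011101010110000101100000001) mod 2 = 1+0+1+0+0+0+1+0+0+0+0+0+0+0+1+0+0+0+0+0+0+0+1+0+0+0+0+0+0+0+1 mod 2 = 0
  s[1] = (0110011001100110011001100110011)·(1111011101010110000101100000001) mod 2 = 0+1+1+0+0+1+1+0+0+1+0+0+0+1+1+0+0+0+0+0+0+1+1+0+0+0+0+0+0+0+1 mod 2 = 0
  s[2] = (0001111000011110000111100001111)·(1111011101010110000101100000001) mod 2 = 0+0+0+1+0+1+1+0+0+0+0+1+0+1+1+0+0+0+0+1+0+1+1+0+0+0+0+0+0+0+1 mod 2 = 0
  s[3] = (0000000111111110000000011111111)·(1111011101010110000101100000001) mod 2 = 0+0+0+0+0+0+0+1+0+1+0+1+0+1+1+0+0+0+0+0+0+0+0+0+0+0+0+0+0+0+1 mod 2 = 0
  s[4] = (0000000000000001111111111111111)·(1111011101010110000101100000001) mod 2 = 0+0+0+0+0+0+0+0+0+0+0+0+0+0+0+0+0+0+0+1+0+1+1+0+0+0+0+0+0+0+1 mod 2 = 0
Syndrome = 00000
s = 0: no error detected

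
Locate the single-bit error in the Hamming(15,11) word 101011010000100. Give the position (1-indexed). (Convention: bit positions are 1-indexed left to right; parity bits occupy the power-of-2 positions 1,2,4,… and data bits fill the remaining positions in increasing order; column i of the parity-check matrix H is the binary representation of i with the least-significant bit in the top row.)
Syndrome s = H · r^T (mod 2), r = 101011010000100:
  s[0] = (101010101010101)·(101011010000100) mod 2 = 1+0+1+0+1+0+0+0+0+0+0+0+1+0+0 mod 2 = 0
  s[1] = (011001100110011)·(101011010000100) mod 2 = 0+0+1+0+0+1+0+0+0+0+0+0+0+0+0 mod 2 = 0
  s[2] = (000111100001111)·(101011010000100) mod 2 = 0+0+0+0+1+1+0+0+0+0+0+0+1+0+0 mod 2 = 1
  s[3] = (000000011111111)·(101011010000100) mod 2 = 0+0+0+0+0+0+0+1+0+0+0+0+1+0+0 mod 2 = 0
Syndrome = 0010
Column i of H is the binary representation of i, so the syndrome is the binary index of the flipped bit.
Read s = 0010 with s[0] as LSB: 0·2^0 + 0·2^1 + 1·2^2 + 0·2^3 = 4.
Error is at bit position 4.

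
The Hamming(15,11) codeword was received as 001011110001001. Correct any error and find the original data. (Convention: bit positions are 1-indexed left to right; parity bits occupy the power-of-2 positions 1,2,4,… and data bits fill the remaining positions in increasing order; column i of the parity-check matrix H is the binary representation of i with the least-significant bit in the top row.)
Syndrome s = H · r^T (mod 2), r = 001011110001001:
  s[0] = (101010101010101)·(001011110001001) mod 2 = 0+0+1+0+1+0+1+0+0+0+0+0+0+0+1 mod 2 = 0
  s[1] = (011001100110011)·(001011110001001) mod 2 = 0+0+1+0+0+1+1+0+0+0+0+0+0+0+1 mod 2 = 0
  s[2] = (000111100001111)·(001011110001001) mod 2 = 0+0+0+0+1+1+1+0+0+0+0+1+0+0+1 mod 2 = 1
  s[3] = (000000011111111)·(001011110001001) mod 2 = 0+0+0+0+0+0+0+1+0+0+0+1+0+0+1 mod 2 = 1
Syndrome = 0011
Column 12 of H equals this syndrome → error at bit 12 (1-indexed).
Flip bit 12: 001011110001001 → 001011110000001
Extract data bits at positions {3,5,6,7,9,10,11,12,13,14,15}: 11110000001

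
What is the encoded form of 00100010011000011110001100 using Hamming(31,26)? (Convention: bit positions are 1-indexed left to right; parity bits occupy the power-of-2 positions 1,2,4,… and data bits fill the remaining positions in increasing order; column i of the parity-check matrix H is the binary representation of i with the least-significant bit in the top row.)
Codeword c = d · G (mod 2), d = 00100010011000011110001100:
  c[0] = d·G[:,0] = (00100010011000011110001100)·(11011010101101010101010101) mod 2 = 0+0+0+0+0+0+1+0+0+0+1+0+0+0+0+1+0+1+0+0+0+0+0+1+0+0 mod 2 = 1
  c[1] = d·G[:,1] = (00100010011000011110001100)·(10110110011011001100110011) mod 2 = 0+0+1+0+0+0+1+0+0+1+1+0+0+0+0+0+1+1+0+0+0+0+0+0+0+0 mod 2 = 0
  c[2] = d·G[:,2] = (00100010011000011110001100)·(10000000000000000000000000) mod 2 = 0+0+0+0+0+0+0+0+0+0+0+0+0+0+0+0+0+0+0+0+0+0+0+0+0+0 mod 2 = 0
  c[3] = d·G[:,3] = (00100010011000011110001100)·(01110001111000111100001111) mod 2 = 0+0+1+0+0+0+0+0+0+1+1+0+0+0+0+1+1+1+0+0+0+0+1+1+0+0 mod 2 = 0
  c[4] = d·G[:,4] = (00100010011000011110001100)·(01000000000000000000000000) mod 2 = 0+0+0+0+0+0+0+0+0+0+0+0+0+0+0+0+0+0+0+0+0+0+0+0+0+0 mod 2 = 0
  c[5] = d·G[:,5] = (00100010011000011110001100)·(00100000000000000000000000) mod 2 = 0+0+1+0+0+0+0+0+0+0+0+0+0+0+0+0+0+0+0+0+0+0+0+0+0+0 mod 2 = 1
  c[6] = d·G[:,6] = (00100010011000011110001100)·(00010000000000000000000000) mod 2 = 0+0+0+0+0+0+0+0+0+0+0+0+0+0+0+0+0+0+0+0+0+0+0+0+0+0 mod 2 = 0
  c[7] = d·G[:,7] = (00100010011000011110001100)·(00001111111000000011111111) mod 2 = 0+0+0+0+0+0+1+0+0+1+1+0+0+0+0+0+0+0+1+0+0+0+1+1+0+0 mod 2 = 0
  c[8] = d·G[:,8] = (00100010011000011110001100)·(00001000000000000000000000) mod 2 = 0+0+0+0+0+0+0+0+0+0+0+0+0+0+0+0+0+0+0+0+0+0+0+0+0+0 mod 2 = 0
  c[9] = d·G[:,9] = (00100010011000011110001100)·(00000100000000000000000000) mod 2 = 0+0+0+0+0+0+0+0+0+0+0+0+0+0+0+0+0+0+0+0+0+0+0+0+0+0 mod 2 = 0
  c[10] = d·G[:,10] = (00100010011000011110001100)·(00000010000000000000000000) mod 2 = 0+0+0+0+0+0+1+0+0+0+0+0+0+0+0+0+0+0+0+0+0+0+0+0+0+0 mod 2 = 1
  c[11] = d·G[:,11] = (00100010011000011110001100)·(00000001000000000000000000) mod 2 = 0+0+0+0+0+0+0+0+0+0+0+0+0+0+0+0+0+0+0+0+0+0+0+0+0+0 mod 2 = 0
  c[12] = d·G[:,12] = (00100010011000011110001100)·(00000000100000000000000000) mod 2 = 0+0+0+0+0+0+0+0+0+0+0+0+0+0+0+0+0+0+0+0+0+0+0+0+0+0 mod 2 = 0
  c[13] = d·G[:,13] = (00100010011000011110001100)·(00000000010000000000000000) mod 2 = 0+0+0+0+0+0+0+0+0+1+0+0+0+0+0+0+0+0+0+0+0+0+0+0+0+0 mod 2 = 1
  c[14] = d·G[:,14] = (00100010011000011110001100)·(00000000001000000000000000) mod 2 = 0+0+0+0+0+0+0+0+0+0+1+0+0+0+0+0+0+0+0+0+0+0+0+0+0+0 mod 2 = 1
  c[15] = d·G[:,15] = (00100010011000011110001100)·(00000000000111111111111111) mod 2 = 0+0+0+0+0+0+0+0+0+0+0+0+0+0+0+1+1+1+1+0+0+0+1+1+0+0 mod 2 = 0
  c[16] = d·G[:,16] = (00100010011000011110001100)·(00000000000100000000000000) mod 2 = 0+0+0+0+0+0+0+0+0+0+0+0+0+0+0+0+0+0+0+0+0+0+0+0+0+0 mod 2 = 0
  c[17] = d·G[:,17] = (00100010011000011110001100)·(00000000000010000000000000) mod 2 = 0+0+0+0+0+0+0+0+0+0+0+0+0+0+0+0+0+0+0+0+0+0+0+0+0+0 mod 2 = 0
  c[18] = d·G[:,18] = (00100010011000011110001100)·(00000000000001000000000000) mod 2 = 0+0+0+0+0+0+0+0+0+0+0+0+0+0+0+0+0+0+0+0+0+0+0+0+0+0 mod 2 = 0
  c[19] = d·G[:,19] = (00100010011000011110001100)·(00000000000000100000000000) mod 2 = 0+0+0+0+0+0+0+0+0+0+0+0+0+0+0+0+0+0+0+0+0+0+0+0+0+0 mod 2 = 0
  c[20] = d·G[:,20] = (00100010011000011110001100)·(00000000000000010000000000) mod 2 = 0+0+0+0+0+0+0+0+0+0+0+0+0+0+0+1+0+0+0+0+0+0+0+0+0+0 mod 2 = 1
  c[21] = d·G[:,21] = (00100010011000011110001100)·(00000000000000001000000000) mod 2 = 0+0+0+0+0+0+0+0+0+0+0+0+0+0+0+0+1+0+0+0+0+0+0+0+0+0 mod 2 = 1
  c[22] = d·G[:,22] = (00100010011000011110001100)·(00000000000000000100000000) mod 2 = 0+0+0+0+0+0+0+0+0+0+0+0+0+0+0+0+0+1+0+0+0+0+0+0+0+0 mod 2 = 1
  c[23] = d·G[:,23] = (00100010011000011110001100)·(00000000000000000010000000) mod 2 = 0+0+0+0+0+0+0+0+0+0+0+0+0+0+0+0+0+0+1+0+0+0+0+0+0+0 mod 2 = 1
  c[24] = d·G[:,24] = (00100010011000011110001100)·(00000000000000000001000000) mod 2 = 0+0+0+0+0+0+0+0+0+0+0+0+0+0+0+0+0+0+0+0+0+0+0+0+0+0 mod 2 = 0
  c[25] = d·G[:,25] = (00100010011000011110001100)·(00000000000000000000100000) mod 2 = 0+0+0+0+0+0+0+0+0+0+0+0+0+0+0+0+0+0+0+0+0+0+0+0+0+0 mod 2 = 0
  c[26] = d·G[:,26] = (00100010011000011110001100)·(00000000000000000000010000) mod 2 = 0+0+0+0+0+0+0+0+0+0+0+0+0+0+0+0+0+0+0+0+0+0+0+0+0+0 mod 2 = 0
  c[27] = d·G[:,27] = (00100010011000011110001100)·(00000000000000000000001000) mod 2 = 0+0+0+0+0+0+0+0+0+0+0+0+0+0+0+0+0+0+0+0+0+0+1+0+0+0 mod 2 = 1
  c[28] = d·G[:,28] = (00100010011000011110001100)·(00000000000000000000000100) mod 2 = 0+0+0+0+0+0+0+0+0+0+0+0+0+0+0+0+0+0+0+0+0+0+0+1+0+0 mod 2 = 1
  c[29] = d·G[:,29] = (00100010011000011110001100)·(00000000000000000000000010) mod 2 = 0+0+0+0+0+0+0+0+0+0+0+0+0+0+0+0+0+0+0+0+0+0+0+0+0+0 mod 2 = 0
  c[30] = d·G[:,30] = (00100010011000011110001100)·(00000000000000000000000001) mod 2 = 0+0+0+0+0+0+0+0+0+0+0+0+0+0+0+0+0+0+0+0+0+0+0+0+0+0 mod 2 = 0
Codeword = 1000010000100110000011110001100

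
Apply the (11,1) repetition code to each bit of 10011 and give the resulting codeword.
Repeat each bit 11× and concatenate:
1→11111111111  0→00000000000  0→00000000000  1→11111111111  1→11111111111
Codeword = 1111111111100000000000000000000001111111111111111111111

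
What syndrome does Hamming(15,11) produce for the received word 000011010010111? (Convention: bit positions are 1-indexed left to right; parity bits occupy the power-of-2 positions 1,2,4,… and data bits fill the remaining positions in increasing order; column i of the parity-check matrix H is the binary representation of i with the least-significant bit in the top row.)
Syndrome s = H · r^T (mod 2), r = 000011010010111:
  s[0] = (101010101010101)·(000011010010111) mod 2 = 0+0+0+0+1+0+0+0+0+0+1+0+1+0+1 mod 2 = 0
  s[1] = (011001100110011)·(000011010010111) mod 2 = 0+0+0+0+0+1+0+0+0+0+1+0+0+1+1 mod 2 = 0
  s[2] = (000111100001111)·(000011010010111) mod 2 = 0+0+0+0+1+1+0+0+0+0+0+0+1+1+1 mod 2 = 1
  s[3] = (000000011111111)·(000011010010111) mod 2 = 0+0+0+0+0+0+0+1+0+0+1+0+1+1+1 mod 2 = 1
Syndrome = 0011
Non-zero syndrome: error at position 12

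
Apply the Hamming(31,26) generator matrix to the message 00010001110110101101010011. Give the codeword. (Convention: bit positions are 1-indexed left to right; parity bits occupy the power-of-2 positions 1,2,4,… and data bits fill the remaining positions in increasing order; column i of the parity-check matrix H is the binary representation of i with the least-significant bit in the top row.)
Codeword c = d · G (mod 2), d = 00010001110110101101010011:
  c[0] = d·G[:,0] = (00010001110110101101010011)·(11011010101101010101010101) mod 2 = 0+0+0+1+0+0+0+0+1+0+0+1+0+0+0+0+0+1+0+1+0+1+0+0+0+1 mod 2 = 1
  c[1] = d·G[:,1] = (00010001110110101101010011)·(10110110011011001100110011) mod 2 = 0+0+0+1+0+0+0+0+0+1+0+0+1+0+0+0+1+1+0+0+0+1+0+0+1+1 mod 2 = 0
  c[2] = d·G[:,2] = (00010001110110101101010011)·(10000000000000000000000000) mod 2 = 0+0+0+0+0+0+0+0+0+0+0+0+0+0+0+0+0+0+0+0+0+0+0+0+0+0 mod 2 = 0
  c[3] = d·G[:,3] = (00010001110110101101010011)·(01110001111000111100001111) mod 2 = 0+0+0+1+0+0+0+1+1+1+0+0+0+0+1+0+1+1+0+0+0+0+0+0+1+1 mod 2 = 1
  c[4] = d·G[:,4] = (00010001110110101101010011)·(01000000000000000000000000) mod 2 = 0+0+0+0+0+0+0+0+0+0+0+0+0+0+0+0+0+0+0+0+0+0+0+0+0+0 mod 2 = 0
  c[5] = d·G[:,5] = (00010001110110101101010011)·(00100000000000000000000000) mod 2 = 0+0+0+0+0+0+0+0+0+0+0+0+0+0+0+0+0+0+0+0+0+0+0+0+0+0 mod 2 = 0
  c[6] = d·G[:,6] = (00010001110110101101010011)·(00010000000000000000000000) mod 2 = 0+0+0+1+0+0+0+0+0+0+0+0+0+0+0+0+0+0+0+0+0+0+0+0+0+0 mod 2 = 1
  c[7] = d·G[:,7] = (00010001110110101101010011)·(00001111111000000011111111) mod 2 = 0+0+0+0+0+0+0+1+1+1+0+0+0+0+0+0+0+0+0+1+0+1+0+0+1+1 mod 2 = 1
  c[8] = d·G[:,8] = (00010001110110101101010011)·(00001000000000000000000000) mod 2 = 0+0+0+0+0+0+0+0+0+0+0+0+0+0+0+0+0+0+0+0+0+0+0+0+0+0 mod 2 = 0
  c[9] = d·G[:,9] = (00010001110110101101010011)·(00000100000000000000000000) mod 2 = 0+0+0+0+0+0+0+0+0+0+0+0+0+0+0+0+0+0+0+0+0+0+0+0+0+0 mod 2 = 0
  c[10] = d·G[:,10] = (00010001110110101101010011)·(00000010000000000000000000) mod 2 = 0+0+0+0+0+0+0+0+0+0+0+0+0+0+0+0+0+0+0+0+0+0+0+0+0+0 mod 2 = 0
  c[11] = d·G[:,11] = (00010001110110101101010011)·(00000001000000000000000000) mod 2 = 0+0+0+0+0+0+0+1+0+0+0+0+0+0+0+0+0+0+0+0+0+0+0+0+0+0 mod 2 = 1
  c[12] = d·G[:,12] = (00010001110110101101010011)·(00000000100000000000000000) mod 2 = 0+0+0+0+0+0+0+0+1+0+0+0+0+0+0+0+0+0+0+0+0+0+0+0+0+0 mod 2 = 1
  c[13] = d·G[:,13] = (00010001110110101101010011)·(00000000010000000000000000) mod 2 = 0+0+0+0+0+0+0+0+0+1+0+0+0+0+0+0+0+0+0+0+0+0+0+0+0+0 mod 2 = 1
  c[14] = d·G[:,14] = (00010001110110101101010011)·(00000000001000000000000000) mod 2 = 0+0+0+0+0+0+0+0+0+0+0+0+0+0+0+0+0+0+0+0+0+0+0+0+0+0 mod 2 = 0
  c[15] = d·G[:,15] = (00010001110110101101010011)·(00000000000111111111111111) mod 2 = 0+0+0+0+0+0+0+0+0+0+0+1+1+0+1+0+1+1+0+1+0+1+0+0+1+1 mod 2 = 1
  c[16] = d·G[:,16] = (00010001110110101101010011)·(00000000000100000000000000) mod 2 = 0+0+0+0+0+0+0+0+0+0+0+1+0+0+0+0+0+0+0+0+0+0+0+0+0+0 mod 2 = 1
  c[17] = d·G[:,17] = (00010001110110101101010011)·(00000000000010000000000000) mod 2 = 0+0+0+0+0+0+0+0+0+0+0+0+1+0+0+0+0+0+0+0+0+0+0+0+0+0 mod 2 = 1
  c[18] = d·G[:,18] = (00010001110110101101010011)·(00000000000001000000000000) mod 2 = 0+0+0+0+0+0+0+0+0+0+0+0+0+0+0+0+0+0+0+0+0+0+0+0+0+0 mod 2 = 0
  c[19] = d·G[:,19] = (00010001110110101101010011)·(00000000000000100000000000) mod 2 = 0+0+0+0+0+0+0+0+0+0+0+0+0+0+1+0+0+0+0+0+0+0+0+0+0+0 mod 2 = 1
  c[20] = d·G[:,20] = (00010001110110101101010011)·(00000000000000010000000000) mod 2 = 0+0+0+0+0+0+0+0+0+0+0+0+0+0+0+0+0+0+0+0+0+0+0+0+0+0 mod 2 = 0
  c[21] = d·G[:,21] = (00010001110110101101010011)·(00000000000000001000000000) mod 2 = 0+0+0+0+0+0+0+0+0+0+0+0+0+0+0+0+1+0+0+0+0+0+0+0+0+0 mod 2 = 1
  c[22] = d·G[:,22] = (00010001110110101101010011)·(00000000000000000100000000) mod 2 = 0+0+0+0+0+0+0+0+0+0+0+0+0+0+0+0+0+1+0+0+0+0+0+0+0+0 mod 2 = 1
  c[23] = d·G[:,23] = (00010001110110101101010011)·(00000000000000000010000000) mod 2 = 0+0+0+0+0+0+0+0+0+0+0+0+0+0+0+0+0+0+0+0+0+0+0+0+0+0 mod 2 = 0
  c[24] = d·G[:,24] = (00010001110110101101010011)·(00000000000000000001000000) mod 2 = 0+0+0+0+0+0+0+0+0+0+0+0+0+0+0+0+0+0+0+1+0+0+0+0+0+0 mod 2 = 1
  c[25] = d·G[:,25] = (00010001110110101101010011)·(00000000000000000000100000) mod 2 = 0+0+0+0+0+0+0+0+0+0+0+0+0+0+0+0+0+0+0+0+0+0+0+0+0+0 mod 2 = 0
  c[26] = d·G[:,26] = (00010001110110101101010011)·(00000000000000000000010000) mod 2 = 0+0+0+0+0+0+0+0+0+0+0+0+0+0+0+0+0+0+0+0+0+1+0+0+0+0 mod 2 = 1
  c[27] = d·G[:,27] = (00010001110110101101010011)·(00000000000000000000001000) mod 2 = 0+0+0+0+0+0+0+0+0+0+0+0+0+0+0+0+0+0+0+0+0+0+0+0+0+0 mod 2 = 0
  c[28] = d·G[:,28] = (00010001110110101101010011)·(00000000000000000000000100) mod 2 = 0+0+0+0+0+0+0+0+0+0+0+0+0+0+0+0+0+0+0+0+0+0+0+0+0+0 mod 2 = 0
  c[29] = d·G[:,29] = (00010001110110101101010011)·(00000000000000000000000010) mod 2 = 0+0+0+0+0+0+0+0+0+0+0+0+0+0+0+0+0+0+0+0+0+0+0+0+1+0 mod 2 = 1
  c[30] = d·G[:,30] = (00010001110110101101010011)·(00000000000000000000000001) mod 2 = 0+0+0+0+0+0+0+0+0+0+0+0+0+0+0+0+0+0+0+0+0+0+0+0+0+1 mod 2 = 1
Codeword = 1001001100011101110101101010011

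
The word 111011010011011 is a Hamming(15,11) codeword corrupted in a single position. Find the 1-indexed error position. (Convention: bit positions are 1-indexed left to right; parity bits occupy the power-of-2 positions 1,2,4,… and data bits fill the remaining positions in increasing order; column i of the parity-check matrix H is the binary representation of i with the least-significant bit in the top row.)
Syndrome s = H · r^T (mod 2), r = 111011010011011:
  s[0] = (101010101010101)·(111011010011011) mod 2 = 1+0+1+0+1+0+0+0+0+0+1+0+0+0+1 mod 2 = 1
  s[1] = (011001100110011)·(111011010011011) mod 2 = 0+1+1+0+0+1+0+0+0+0+1+0+0+1+1 mod 2 = 0
  s[2] = (000111100001111)·(111011010011011) mod 2 = 0+0+0+0+1+1+0+0+0+0+0+1+0+1+1 mod 2 = 1
  s[3] = (000000011111111)·(111011010011011) mod 2 = 0+0+0+0+0+0+0+1+0+0+1+1+0+1+1 mod 2 = 1
Syndrome = 1011
Column i of H is the binary representation of i, so the syndrome is the binary index of the flipped bit.
Read s = 1011 with s[0] as LSB: 1·2^0 + 0·2^1 + 1·2^2 + 1·2^3 = 13.
Error is at bit position 13.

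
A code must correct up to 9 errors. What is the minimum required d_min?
Correcting t errors requires d_min ≥ 2t + 1 = 2·9 + 1 = 19.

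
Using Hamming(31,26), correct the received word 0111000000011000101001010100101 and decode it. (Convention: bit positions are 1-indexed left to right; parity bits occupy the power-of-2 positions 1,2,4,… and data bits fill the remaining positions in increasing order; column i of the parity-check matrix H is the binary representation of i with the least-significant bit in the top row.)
Syndrome s = H · r^T (mod 2), r = 0111000000011000101001010100101:
  s[0] = (1010101010101010101010101010101)·(0111000000011000101001010100101) mod 2 = 0+0+1+0+0+0+0+0+0+0+0+0+1+0+0+0+1+0+1+0+0+0+0+0+0+0+0+0+1+0+1 mod 2 = 0
  s[1] = (0110011001100110011001100110011)·(0111000000011000101001010100101) mod 2 = 0+1+1+0+0+0+0+0+0+0+0+0+0+0+0+0+0+0+1+0+0+1+0+0+0+1+0+0+0+0+1 mod 2 = 0
  s[2] = (0001111000011110000111100001111)·(0111000000011000101001010100101) mod 2 = 0+0+0+1+0+0+0+0+0+0+0+1+1+0+0+0+0+0+0+0+0+1+0+0+0+0+0+0+1+0+1 mod 2 = 0
  s[3] = (0000000111111110000000011111111)·(0111000000011000101001010100101) mod 2 = 0+0+0+0+0+0+0+0+0+0+0+1+1+0+0+0+0+0+0+0+0+0+0+1+0+1+0+0+1+0+1 mod 2 = 0
  s[4] = (0000000000000001111111111111111)·(0111000000011000101001010100101) mod 2 = 0+0+0+0+0+0+0+0+0+0+0+0+0+0+0+0+1+0+1+0+0+1+0+1+0+1+0+0+1+0+1 mod 2 = 1
Syndrome = 00001
Column 16 of H equals this syndrome → error at bit 16 (1-indexed).
Flip bit 16: 0111000000011000101001010100101 → 0111000000011001101001010100101
Extract data bits at positions {3,5,6,7,9,10,11,12,13,14,15,17,18,19,20,21,22,23,24,25,26,27,28,29,30,31}: 10000001100101001010100101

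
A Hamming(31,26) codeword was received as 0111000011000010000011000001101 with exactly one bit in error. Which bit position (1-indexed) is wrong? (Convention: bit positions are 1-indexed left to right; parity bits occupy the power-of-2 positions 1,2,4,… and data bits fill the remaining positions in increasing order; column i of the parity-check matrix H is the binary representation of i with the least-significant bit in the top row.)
Syndrome s = H · r^T (mod 2), r = 0111000011000010000011000001101:
  s[0] = (1010101010101010101010101010101)·(0111000011000010000011000001101) mod 2 = 0+0+1+0+0+0+0+0+1+0+0+0+0+0+1+0+0+0+0+0+1+0+0+0+0+0+0+0+1+0+1 mod 2 = 0
  s[1] = (0110011001100110011001100110011)·(0111000011000010000011000001101) mod 2 = 0+1+1+0+0+0+0+0+0+1+0+0+0+0+1+0+0+0+0+0+0+1+0+0+0+0+0+0+0+0+1 mod 2 = 0
  s[2] = (0001111000011110000111100001111)·(0111000011000010000011000001101) mod 2 = 0+0+0+1+0+0+0+0+0+0+0+0+0+0+1+0+0+0+0+0+1+1+0+0+0+0+0+1+1+0+1 mod 2 = 1
  s[3] = (0000000111111110000000011111111)·(0111000011000010000011000001101) mod 2 = 0+0+0+0+0+0+0+0+1+1+0+0+0+0+1+0+0+0+0+0+0+0+0+0+0+0+0+1+1+0+1 mod 2 = 0
  s[4] = (0000000000000001111111111111111)·(0111000011000010000011000001101) mod 2 = 0+0+0+0+0+0+0+0+0+0+0+0+0+0+0+0+0+0+0+0+1+1+0+0+0+0+0+1+1+0+1 mod 2 = 1
Syndrome = 00101
Column i of H is the binary representation of i, so the syndrome is the binary index of the flipped bit.
Read s = 00101 with s[0] as LSB: 0·2^0 + 0·2^1 + 1·2^2 + 0·2^3 + 1·2^4 = 20.
Error is at bit position 20.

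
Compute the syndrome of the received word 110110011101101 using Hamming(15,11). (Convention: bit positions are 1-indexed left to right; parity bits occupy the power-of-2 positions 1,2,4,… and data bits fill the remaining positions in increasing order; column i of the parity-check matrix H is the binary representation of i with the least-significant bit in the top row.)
Syndrome s = H · r^T (mod 2), r = 110110011101101:
  s[0] = (101010101010101)·(110110011101101) mod 2 = 1+0+0+0+1+0+0+0+1+0+0+0+1+0+1 mod 2 = 1
  s[1] = (011001100110011)·(110110011101101) mod 2 = 0+1+0+0+0+0+0+0+0+1+0+0+0+0+1 mod 2 = 1
  s[2] = (000111100001111)·(110110011101101) mod 2 = 0+0+0+1+1+0+0+0+0+0+0+1+1+0+1 mod 2 = 1
  s[3] = (000000011111111)·(110110011101101) mod 2 = 0+0+0+0+0+0+0+1+1+1+0+1+1+0+1 mod 2 = 0
Syndrome = 1110
Non-zero syndrome: error at position 7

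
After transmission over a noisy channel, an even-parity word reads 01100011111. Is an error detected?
Sum of received bits: 0+1+1+0+0+0+1+1+1+1+1 = 7; 7 mod 2 = 1. Result is 1 ≠ 0 → error detected.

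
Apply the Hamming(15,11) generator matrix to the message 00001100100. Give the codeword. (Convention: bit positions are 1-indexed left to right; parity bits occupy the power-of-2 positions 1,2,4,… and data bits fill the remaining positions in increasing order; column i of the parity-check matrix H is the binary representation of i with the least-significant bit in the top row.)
Codeword c = d · G (mod 2), d = 00001100100:
  c[0] = d·G[:,0] = (00001100100)·(11011010101) mod 2 = 0+0+0+0+1+0+0+0+1+0+0 mod 2 = 0
  c[1] = d·G[:,1] = (00001100100)·(10110110011) mod 2 = 0+0+0+0+0+1+0+0+0+0+0 mod 2 = 1
  c[2] = d·G[:,2] = (00001100100)·(10000000000) mod 2 = 0+0+0+0+0+0+0+0+0+0+0 mod 2 = 0
  c[3] = d·G[:,3] = (00001100100)·(01110001111) mod 2 = 0+0+0+0+0+0+0+0+1+0+0 mod 2 = 1
  c[4] = d·G[:,4] = (00001100100)·(01000000000) mod 2 = 0+0+0+0+0+0+0+0+0+0+0 mod 2 = 0
  c[5] = d·G[:,5] = (00001100100)·(00100000000) mod 2 = 0+0+0+0+0+0+0+0+0+0+0 mod 2 = 0
  c[6] = d·G[:,6] = (00001100100)·(00010000000) mod 2 = 0+0+0+0+0+0+0+0+0+0+0 mod 2 = 0
  c[7] = d·G[:,7] = (00001100100)·(00001111111) mod 2 = 0+0+0+0+1+1+0+0+1+0+0 mod 2 = 1
  c[8] = d·G[:,8] = (00001100100)·(00001000000) mod 2 = 0+0+0+0+1+0+0+0+0+0+0 mod 2 = 1
  c[9] = d·G[:,9] = (00001100100)·(00000100000) mod 2 = 0+0+0+0+0+1+0+0+0+0+0 mod 2 = 1
  c[10] = d·G[:,10] = (00001100100)·(00000010000) mod 2 = 0+0+0+0+0+0+0+0+0+0+0 mod 2 = 0
  c[11] = d·G[:,11] = (00001100100)·(00000001000) mod 2 = 0+0+0+0+0+0+0+0+0+0+0 mod 2 = 0
  c[12] = d·G[:,12] = (00001100100)·(00000000100) mod 2 = 0+0+0+0+0+0+0+0+1+0+0 mod 2 = 1
  c[13] = d·G[:,13] = (00001100100)·(00000000010) mod 2 = 0+0+0+0+0+0+0+0+0+0+0 mod 2 = 0
  c[14] = d·G[:,14] = (00001100100)·(00000000001) mod 2 = 0+0+0+0+0+0+0+0+0+0+0 mod 2 = 0
Codeword = 010100011100100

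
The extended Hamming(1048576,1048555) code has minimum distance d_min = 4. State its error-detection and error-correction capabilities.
Detection only: up to d_min − 1 = 3 errors.
Correction: up to ⌊(d_min − 1)/2⌋ = ⌊3/2⌋ = 1 errors.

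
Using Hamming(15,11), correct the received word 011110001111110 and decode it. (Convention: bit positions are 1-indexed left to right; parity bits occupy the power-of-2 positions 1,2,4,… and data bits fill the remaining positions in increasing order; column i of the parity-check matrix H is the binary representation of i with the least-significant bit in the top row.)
Syndrome s = H · r^T (mod 2), r = 011110001111110:
  s[0] = (101010101010101)·(011110001111110) mod 2 = 0+0+1+0+1+0+0+0+1+0+1+0+1+0+0 mod 2 = 1
  s[1] = (011001100110011)·(011110001111110) mod 2 = 0+1+1+0+0+0+0+0+0+1+1+0+0+1+0 mod 2 = 1
  s[2] = (000111100001111)·(011110001111110) mod 2 = 0+0+0+1+1+0+0+0+0+0+0+1+1+1+0 mod 2 = 1
  s[3] = (000000011111111)·(011110001111110) mod 2 = 0+0+0+0+0+0+0+0+1+1+1+1+1+1+0 mod 2 = 0
Syndrome = 1110
Column 7 of H equals this syndrome → error at bit 7 (1-indexed).
Flip bit 7: 011110001111110 → 011110101111110
Extract data bits at positions {3,5,6,7,9,10,11,12,13,14,15}: 11011111110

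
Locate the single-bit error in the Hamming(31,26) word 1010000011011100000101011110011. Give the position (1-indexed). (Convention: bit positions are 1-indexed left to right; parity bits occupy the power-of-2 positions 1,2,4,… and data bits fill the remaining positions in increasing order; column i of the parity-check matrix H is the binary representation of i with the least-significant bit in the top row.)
Syndrome s = H · r^T (mod 2), r = 1010000011011100000101011110011:
  s[0] = (1010101010101010101010101010101)·(1010000011011100000101011110011) mod 2 = 1+0+1+0+0+0+0+0+1+0+0+0+1+0+0+0+0+0+0+0+0+0+0+0+1+0+1+0+0+0+1 mod 2 = 1
  s[1] = (0110011001100110011001100110011)·(1010000011011100000101011110011) mod 2 = 0+0+1+0+0+0+0+0+0+1+0+0+0+1+0+0+0+0+0+0+0+1+0+0+0+1+1+0+0+1+1 mod 2 = 0
  s[2] = (0001111000011110000111100001111)·(1010000011011100000101011110011) mod 2 = 0+0+0+0+0+0+0+0+0+0+0+1+1+1+0+0+0+0+0+1+0+1+0+0+0+0+0+0+0+1+1 mod 2 = 1
  s[3] = (0000000111111110000000011111111)·(1010000011011100000101011110011) mod 2 = 0+0+0+0+0+0+0+0+1+1+0+1+1+1+0+0+0+0+0+0+0+0+0+1+1+1+1+0+0+1+1 mod 2 = 1
  s[4] = (0000000000000001111111111111111)·(1010000011011100000101011110011) mod 2 = 0+0+0+0+0+0+0+0+0+0+0+0+0+0+0+0+0+0+0+1+0+1+0+1+1+1+1+0+0+1+1 mod 2 = 0
Syndrome = 10110
Column i of H is the binary representation of i, so the syndrome is the binary index of the flipped bit.
Read s = 10110 with s[0] as LSB: 1·2^0 + 0·2^1 + 1·2^2 + 1·2^3 + 0·2^4 = 13.
Error is at bit position 13.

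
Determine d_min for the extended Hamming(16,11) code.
d_min = 4 (adding an overall parity bit to Hamming(15,11) raises d_min from 3 to 4).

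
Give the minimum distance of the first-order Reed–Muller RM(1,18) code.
d_min = 131072 (RM(1,18) has length 262144 and minimum distance 2^(m−1) = 131072).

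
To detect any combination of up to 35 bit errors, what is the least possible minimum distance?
Detecting e errors requires d_min ≥ e + 1 = 35 + 1 = 36.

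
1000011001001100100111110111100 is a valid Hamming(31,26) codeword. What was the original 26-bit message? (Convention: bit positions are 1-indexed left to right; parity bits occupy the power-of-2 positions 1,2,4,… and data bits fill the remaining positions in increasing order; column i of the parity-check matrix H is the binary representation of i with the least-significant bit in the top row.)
Parity bits occupy power-of-2 positions; data bits are at positions {3,5,6,7,9,10,11,12,13,14,15,17,18,19,20,21,22,23,24,25,26,27,28,29,30,31} (1-indexed).
Extract: c[3]=0 c[5]=0 c[6]=1 c[7]=1 c[9]=0 c[10]=1 c[11]=0 c[12]=0 c[13]=1 c[14]=1 c[15]=0 c[17]=1 c[18]=0 c[19]=0 c[20]=1 c[21]=1 c[22]=1 c[23]=1 c[24]=1 c[25]=0 c[26]=1 c[27]=1 c[28]=1 c[29]=1 c[30]=0 c[31]=0
Data = 00110100110100111110111100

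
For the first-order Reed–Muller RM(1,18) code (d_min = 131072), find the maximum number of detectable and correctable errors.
Detection only: up to d_min − 1 = 131071 errors.
Correction: up to ⌊(d_min − 1)/2⌋ = ⌊131071/2⌋ = 65535 errors.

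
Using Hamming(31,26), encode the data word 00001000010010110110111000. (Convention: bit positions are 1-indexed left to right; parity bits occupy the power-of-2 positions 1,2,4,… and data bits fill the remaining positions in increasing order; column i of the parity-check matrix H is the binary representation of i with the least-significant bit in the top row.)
Codeword c = d · G (mod 2), d = 00001000010010110110111000:
  c[0] = d·G[:,0] = (00001000010010110110111000)·(11011010101101010101010101) mod 2 = 0+0+0+0+1+0+0+0+0+0+0+0+0+0+0+1+0+1+0+0+0+1+0+0+0+0 mod 2 = 0
  c[1] = d·G[:,1] = (00001000010010110110111000)·(10110110011011001100110011) mod 2 = 0+0+0+0+0+0+0+0+0+1+0+0+1+0+0+0+0+1+0+0+1+1+0+0+0+0 mod 2 = 1
  c[2] = d·G[:,2] = (00001000010010110110111000)·(10000000000000000000000000) mod 2 = 0+0+0+0+0+0+0+0+0+0+0+0+0+0+0+0+0+0+0+0+0+0+0+0+0+0 mod 2 = 0
  c[3] = d·G[:,3] = (00001000010010110110111000)·(01110001111000111100001111) mod 2 = 0+0+0+0+0+0+0+0+0+1+0+0+0+0+1+1+0+1+0+0+0+0+1+0+0+0 mod 2 = 1
  c[4] = d·G[:,4] = (00001000010010110110111000)·(01000000000000000000000000) mod 2 = 0+0+0+0+0+0+0+0+0+0+0+0+0+0+0+0+0+0+0+0+0+0+0+0+0+0 mod 2 = 0
  c[5] = d·G[:,5] = (00001000010010110110111000)·(00100000000000000000000000) mod 2 = 0+0+0+0+0+0+0+0+0+0+0+0+0+0+0+0+0+0+0+0+0+0+0+0+0+0 mod 2 = 0
  c[6] = d·G[:,6] = (00001000010010110110111000)·(00010000000000000000000000) mod 2 = 0+0+0+0+0+0+0+0+0+0+0+0+0+0+0+0+0+0+0+0+0+0+0+0+0+0 mod 2 = 0
  c[7] = d·G[:,7] = (00001000010010110110111000)·(00001111111000000011111111) mod 2 = 0+0+0+0+1+0+0+0+0+1+0+0+0+0+0+0+0+0+1+0+1+1+1+0+0+0 mod 2 = 0
  c[8] = d·G[:,8] = (00001000010010110110111000)·(00001000000000000000000000) mod 2 = 0+0+0+0+1+0+0+0+0+0+0+0+0+0+0+0+0+0+0+0+0+0+0+0+0+0 mod 2 = 1
  c[9] = d·G[:,9] = (00001000010010110110111000)·(00000100000000000000000000) mod 2 = 0+0+0+0+0+0+0+0+0+0+0+0+0+0+0+0+0+0+0+0+0+0+0+0+0+0 mod 2 = 0
  c[10] = d·G[:,10] = (00001000010010110110111000)·(00000010000000000000000000) mod 2 = 0+0+0+0+0+0+0+0+0+0+0+0+0+0+0+0+0+0+0+0+0+0+0+0+0+0 mod 2 = 0
  c[11] = d·G[:,11] = (00001000010010110110111000)·(00000001000000000000000000) mod 2 = 0+0+0+0+0+0+0+0+0+0+0+0+0+0+0+0+0+0+0+0+0+0+0+0+0+0 mod 2 = 0
  c[12] = d·G[:,12] = (00001000010010110110111000)·(00000000100000000000000000) mod 2 = 0+0+0+0+0+0+0+0+0+0+0+0+0+0+0+0+0+0+0+0+0+0+0+0+0+0 mod 2 = 0
  c[13] = d·G[:,13] = (00001000010010110110111000)·(00000000010000000000000000) mod 2 = 0+0+0+0+0+0+0+0+0+1+0+0+0+0+0+0+0+0+0+0+0+0+0+0+0+0 mod 2 = 1
  c[14] = d·G[:,14] = (00001000010010110110111000)·(00000000001000000000000000) mod 2 = 0+0+0+0+0+0+0+0+0+0+0+0+0+0+0+0+0+0+0+0+0+0+0+0+0+0 mod 2 = 0
  c[15] = d·G[:,15] = (00001000010010110110111000)·(00000000000111111111111111) mod 2 = 0+0+0+0+0+0+0+0+0+0+0+0+1+0+1+1+0+1+1+0+1+1+1+0+0+0 mod 2 = 0
  c[16] = d·G[:,16] = (00001000010010110110111000)·(00000000000100000000000000) mod 2 = 0+0+0+0+0+0+0+0+0+0+0+0+0+0+0+0+0+0+0+0+0+0+0+0+0+0 mod 2 = 0
  c[17] = d·G[:,17] = (00001000010010110110111000)·(00000000000010000000000000) mod 2 = 0+0+0+0+0+0+0+0+0+0+0+0+1+0+0+0+0+0+0+0+0+0+0+0+0+0 mod 2 = 1
  c[18] = d·G[:,18] = (00001000010010110110111000)·(00000000000001000000000000) mod 2 = 0+0+0+0+0+0+0+0+0+0+0+0+0+0+0+0+0+0+0+0+0+0+0+0+0+0 mod 2 = 0
  c[19] = d·G[:,19] = (00001000010010110110111000)·(00000000000000100000000000) mod 2 = 0+0+0+0+0+0+0+0+0+0+0+0+0+0+1+0+0+0+0+0+0+0+0+0+0+0 mod 2 = 1
  c[20] = d·G[:,20] = (00001000010010110110111000)·(00000000000000010000000000) mod 2 = 0+0+0+0+0+0+0+0+0+0+0+0+0+0+0+1+0+0+0+0+0+0+0+0+0+0 mod 2 = 1
  c[21] = d·G[:,21] = (00001000010010110110111000)·(00000000000000001000000000) mod 2 = 0+0+0+0+0+0+0+0+0+0+0+0+0+0+0+0+0+0+0+0+0+0+0+0+0+0 mod 2 = 0
  c[22] = d·G[:,22] = (00001000010010110110111000)·(00000000000000000100000000) mod 2 = 0+0+0+0+0+0+0+0+0+0+0+0+0+0+0+0+0+1+0+0+0+0+0+0+0+0 mod 2 = 1
  c[23] = d·G[:,23] = (00001000010010110110111000)·(00000000000000000010000000) mod 2 = 0+0+0+0+0+0+0+0+0+0+0+0+0+0+0+0+0+0+1+0+0+0+0+0+0+0 mod 2 = 1
  c[24] = d·G[:,24] = (00001000010010110110111000)·(00000000000000000001000000) mod 2 = 0+0+0+0+0+0+0+0+0+0+0+0+0+0+0+0+0+0+0+0+0+0+0+0+0+0 mod 2 = 0
  c[25] = d·G[:,25] = (00001000010010110110111000)·(00000000000000000000100000) mod 2 = 0+0+0+0+0+0+0+0+0+0+0+0+0+0+0+0+0+0+0+0+1+0+0+0+0+0 mod 2 = 1
  c[26] = d·G[:,26] = (00001000010010110110111000)·(00000000000000000000010000) mod 2 = 0+0+0+0+0+0+0+0+0+0+0+0+0+0+0+0+0+0+0+0+0+1+0+0+0+0 mod 2 = 1
  c[27] = d·G[:,27] = (00001000010010110110111000)·(00000000000000000000001000) mod 2 = 0+0+0+0+0+0+0+0+0+0+0+0+0+0+0+0+0+0+0+0+0+0+1+0+0+0 mod 2 = 1
  c[28] = d·G[:,28] = (00001000010010110110111000)·(00000000000000000000000100) mod 2 = 0+0+0+0+0+0+0+0+0+0+0+0+0+0+0+0+0+0+0+0+0+0+0+0+0+0 mod 2 = 0
  c[29] = d·G[:,29] = (00001000010010110110111000)·(00000000000000000000000010) mod 2 = 0+0+0+0+0+0+0+0+0+0+0+0+0+0+0+0+0+0+0+0+0+0+0+0+0+0 mod 2 = 0
  c[30] = d·G[:,30] = (00001000010010110110111000)·(00000000000000000000000001) mod 2 = 0+0+0+0+0+0+0+0+0+0+0+0+0+0+0+0+0+0+0+0+0+0+0+0+0+0 mod 2 = 0
Codeword = 0101000010000100010110110111000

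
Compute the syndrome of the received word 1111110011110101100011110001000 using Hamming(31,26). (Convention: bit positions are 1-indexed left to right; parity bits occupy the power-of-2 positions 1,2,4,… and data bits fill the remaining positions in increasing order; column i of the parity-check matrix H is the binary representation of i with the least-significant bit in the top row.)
Syndrome s = H · r^T (mod 2), r = 1111110011110101100011110001000:
  s[0] = (1010101010101010101010101010101)·(1111110011110101100011110001000) mod 2 = 1+0+1+0+1+0+0+0+1+0+1+0+0+0+0+0+1+0+0+0+1+0+1+0+0+0+0+0+0+0+0 mod 2 = 0
  s[1] = (0110011001100110011001100110011)·(1111110011110101100011110001000) mod 2 = 0+1+1+0+0+1+0+0+0+1+1+0+0+1+0+0+0+0+0+0+0+1+1+0+0+0+0+0+0+0+0 mod 2 = 0
  s[2] = (0001111000011110000111100001111)·(1111110011110101100011110001000) mod 2 = 0+0+0+1+1+1+0+0+0+0+0+1+0+1+0+0+0+0+0+0+1+1+1+0+0+0+0+1+0+0+0 mod 2 = 1
  s[3] = (0000000111111110000000011111111)·(1111110011110101100011110001000) mod 2 = 0+0+0+0+0+0+0+0+1+1+1+1+0+1+0+0+0+0+0+0+0+0+0+1+0+0+0+1+0+0+0 mod 2 = 1
  s[4] = (0000000000000001111111111111111)·(1111110011110101100011110001000) mod 2 = 0+0+0+0+0+0+0+0+0+0+0+0+0+0+0+1+1+0+0+0+1+1+1+1+0+0+0+1+0+0+0 mod 2 = 1
Syndrome = 00111
Non-zero syndrome: error at position 28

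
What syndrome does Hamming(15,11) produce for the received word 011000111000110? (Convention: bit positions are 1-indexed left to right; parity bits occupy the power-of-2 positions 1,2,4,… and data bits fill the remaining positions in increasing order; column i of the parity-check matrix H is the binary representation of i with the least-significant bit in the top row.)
Syndrome s = H · r^T (mod 2), r = 011000111000110:
  s[0] = (101010101010101)·(011000111000110) mod 2 = 0+0+1+0+0+0+1+0+1+0+0+0+1+0+0 mod 2 = 0
  s[1] = (011001100110011)·(011000111000110) mod 2 = 0+1+1+0+0+0+1+0+0+0+0+0+0+1+0 mod 2 = 0
  s[2] = (000111100001111)·(011000111000110) mod 2 = 0+0+0+0+0+0+1+0+0+0+0+0+1+1+0 mod 2 = 1
  s[3] = (000000011111111)·(011000111000110) mod 2 = 0+0+0+0+0+0+0+1+1+0+0+0+1+1+0 mod 2 = 0
Syndrome = 0010
Non-zero syndrome: error at position 4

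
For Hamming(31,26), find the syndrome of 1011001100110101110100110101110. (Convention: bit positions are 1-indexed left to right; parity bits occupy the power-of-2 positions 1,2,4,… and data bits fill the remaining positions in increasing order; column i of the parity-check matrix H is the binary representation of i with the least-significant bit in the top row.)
Syndrome s = H · r^T (mod 2), r = 1011001100110101110100110101110:
  s[0] = (1010101010101010101010101010101)·(1011001100110101110100110101110) mod 2 = 1+0+1+0+0+0+1+0+0+0+1+0+0+0+0+0+1+0+0+0+0+0+1+0+0+0+0+0+1+0+0 mod 2 = 1
  s[1] = (0110011001100110011001100110011)·(1011001100110101110100110101110) mod 2 = 0+0+1+0+0+0+1+0+0+0+1+0+0+1+0+0+0+1+0+0+0+0+1+0+0+1+0+0+0+1+0 mod 2 = 0
  s[2] = (0001111000011110000111100001111)·(1011001100110101110100110101110) mod 2 = 0+0+0+1+0+0+1+0+0+0+0+1+0+1+0+0+0+0+0+1+0+0+1+0+0+0+0+1+1+1+0 mod 2 = 1
  s[3] = (0000000111111110000000011111111)·(1011001100110101110100110101110) mod 2 = 0+0+0+0+0+0+0+1+0+0+1+1+0+1+0+0+0+0+0+0+0+0+0+1+0+1+0+1+1+1+0 mod 2 = 1
  s[4] = (0000000000000001111111111111111)·(1011001100110101110100110101110) mod 2 = 0+0+0+0+0+0+0+0+0+0+0+0+0+0+0+1+1+1+0+1+0+0+1+1+0+1+0+1+1+1+0 mod 2 = 0
Syndrome = 10110
Non-zero syndrome: error at position 13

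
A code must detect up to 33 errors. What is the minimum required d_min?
Detecting e errors requires d_min ≥ e + 1 = 33 + 1 = 34.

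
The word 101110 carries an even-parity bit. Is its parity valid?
Sum of all bits: 1+0+1+1+1+0 = 4; 4 mod 2 = 0. Result is 0 → valid parity.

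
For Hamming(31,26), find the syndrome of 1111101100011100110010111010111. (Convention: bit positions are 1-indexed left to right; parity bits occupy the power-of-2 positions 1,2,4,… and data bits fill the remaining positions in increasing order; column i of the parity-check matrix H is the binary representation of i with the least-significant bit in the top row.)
Syndrome s = H · r^T (mod 2), r = 1111101100011100110010111010111:
  s[0] = (1010101010101010101010101010101)·(1111101100011100110010111010111) mod 2 = 1+0+1+0+1+0+1+0+0+0+0+0+1+0+0+0+1+0+0+0+1+0+1+0+1+0+1+0+1+0+1 mod 2 = 0
  s[1] = (0110011001100110011001100110011)·(1111101100011100110010111010111) mod 2 = 0+1+1+0+0+0+1+0+0+0+0+0+0+1+0+0+0+1+0+0+0+0+1+0+0+0+1+0+0+1+1 mod 2 = 1
  s[2] = (0001111000011110000111100001111)·(1111101100011100110010111010111) mod 2 = 0+0+0+1+1+0+1+0+0+0+0+1+1+1+0+0+0+0+0+0+1+0+1+0+0+0+0+0+1+1+1 mod 2 = 1
  s[3] = (0000000111111110000000011111111)·(1111101100011100110010111010111) mod 2 = 0+0+0+0+0+0+0+1+0+0+0+1+1+1+0+0+0+0+0+0+0+0+0+1+1+0+1+0+1+1+1 mod 2 = 0
  s[4] = (0000000000000001111111111111111)·(1111101100011100110010111010111) mod 2 = 0+0+0+0+0+0+0+0+0+0+0+0+0+0+0+0+1+1+0+0+1+0+1+1+1+0+1+0+1+1+1 mod 2 = 0
Syndrome = 01100
Non-zero syndrome: error at position 6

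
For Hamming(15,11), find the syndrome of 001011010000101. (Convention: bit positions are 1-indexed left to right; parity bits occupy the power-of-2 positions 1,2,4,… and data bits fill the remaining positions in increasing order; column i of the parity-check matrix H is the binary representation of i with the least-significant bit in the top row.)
Syndrome s = H · r^T (mod 2), r = 001011010000101:
  s[0] = (101010101010101)·(001011010000101) mod 2 = 0+0+1+0+1+0+0+0+0+0+0+0+1+0+1 mod 2 = 0
  s[1] = (011001100110011)·(001011010000101) mod 2 = 0+0+1+0+0+1+0+0+0+0+0+0+0+0+1 mod 2 = 1
  s[2] = (000111100001111)·(001011010000101) mod 2 = 0+0+0+0+1+1+0+0+0+0+0+0+1+0+1 mod 2 = 0
  s[3] = (000000011111111)·(001011010000101) mod 2 = 0+0+0+0+0+0+0+1+0+0+0+0+1+0+1 mod 2 = 1
Syndrome = 0101
Non-zero syndrome: error at position 10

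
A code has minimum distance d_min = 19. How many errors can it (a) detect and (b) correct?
(a) Detection requires d_min ≥ e+1, so e ≤ d_min − 1 = 18.
(b) Correction requires d_min ≥ 2t+1, so t ≤ ⌊(d_min − 1)/2⌋ = ⌊18/2⌋ = 9.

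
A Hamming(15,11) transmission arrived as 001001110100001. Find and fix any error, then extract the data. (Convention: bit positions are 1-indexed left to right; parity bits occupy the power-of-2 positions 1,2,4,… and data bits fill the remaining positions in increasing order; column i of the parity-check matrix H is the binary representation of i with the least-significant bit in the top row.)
Syndrome s = H · r^T (mod 2), r = 001001110100001:
  s[0] = (101010101010101)·(001001110100001) mod 2 = 0+0+1+0+0+0+1+0+0+0+0+0+0+0+1 mod 2 = 1
  s[1] = (011001100110011)·(001001110100001) mod 2 = 0+0+1+0+0+1+1+0+0+1+0+0+0+0+1 mod 2 = 1
  s[2] = (000111100001111)·(001001110100001) mod 2 = 0+0+0+0+0+1+1+0+0+0+0+0+0+0+1 mod 2 = 1
  s[3] = (000000011111111)·(001001110100001) mod 2 = 0+0+0+0+0+0+0+1+0+1+0+0+0+0+1 mod 2 = 1
Syndrome = 1111
Column 15 of H equals this syndrome → error at bit 15 (1-indexed).
Flip bit 15: 001001110100001 → 001001110100000
Extract data bits at positions {3,5,6,7,9,10,11,12,13,14,15}: 10110100000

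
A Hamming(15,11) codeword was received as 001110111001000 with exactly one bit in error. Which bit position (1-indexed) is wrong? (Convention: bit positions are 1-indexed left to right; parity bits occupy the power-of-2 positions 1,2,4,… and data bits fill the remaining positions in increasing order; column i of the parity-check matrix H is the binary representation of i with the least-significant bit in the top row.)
Syndrome s = H · r^T (mod 2), r = 001110111001000:
  s[0] = (101010101010101)·(001110111001000) mod 2 = 0+0+1+0+1+0+1+0+1+0+0+0+0+0+0 mod 2 = 0
  s[1] = (011001100110011)·(001110111001000) mod 2 = 0+0+1+0+0+0+1+0+0+0+0+0+0+0+0 mod 2 = 0
  s[2] = (000111100001111)·(001110111001000) mod 2 = 0+0+0+1+1+0+1+0+0+0+0+1+0+0+0 mod 2 = 0
  s[3] = (000000011111111)·(001110111001000) mod 2 = 0+0+0+0+0+0+0+1+1+0+0+1+0+0+0 mod 2 = 1
Syndrome = 0001
Column i of H is the binary representation of i, so the syndrome is the binary index of the flipped bit.
Read s = 0001 with s[0] as LSB: 0·2^0 + 0·2^1 + 0·2^2 + 1·2^3 = 8.
Error is at bit position 8.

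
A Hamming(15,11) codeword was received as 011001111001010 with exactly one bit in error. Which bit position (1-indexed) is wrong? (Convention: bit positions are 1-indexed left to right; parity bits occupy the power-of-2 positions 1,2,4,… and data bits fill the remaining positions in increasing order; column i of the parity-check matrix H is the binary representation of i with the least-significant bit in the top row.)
Syndrome s = H · r^T (mod 2), r = 011001111001010:
  s[0] = (101010101010101)·(011001111001010) mod 2 = 0+0+1+0+0+0+1+0+1+0+0+0+0+0+0 mod 2 = 1
  s[1] = (011001100110011)·(011001111001010) mod 2 = 0+1+1+0+0+1+1+0+0+0+0+0+0+1+0 mod 2 = 1
  s[2] = (000111100001111)·(011001111001010) mod 2 = 0+0+0+0+0+1+1+0+0+0+0+1+0+1+0 mod 2 = 0
  s[3] = (000000011111111)·(011001111001010) mod 2 = 0+0+0+0+0+0+0+1+1+0+0+1+0+1+0 mod 2 = 0
Syndrome = 1100
Column i of H is the binary representation of i, so the syndrome is the binary index of the flipped bit.
Read s = 1100 with s[0] as LSB: 1·2^0 + 1·2^1 + 0·2^2 + 0·2^3 = 3.
Error is at bit position 3.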